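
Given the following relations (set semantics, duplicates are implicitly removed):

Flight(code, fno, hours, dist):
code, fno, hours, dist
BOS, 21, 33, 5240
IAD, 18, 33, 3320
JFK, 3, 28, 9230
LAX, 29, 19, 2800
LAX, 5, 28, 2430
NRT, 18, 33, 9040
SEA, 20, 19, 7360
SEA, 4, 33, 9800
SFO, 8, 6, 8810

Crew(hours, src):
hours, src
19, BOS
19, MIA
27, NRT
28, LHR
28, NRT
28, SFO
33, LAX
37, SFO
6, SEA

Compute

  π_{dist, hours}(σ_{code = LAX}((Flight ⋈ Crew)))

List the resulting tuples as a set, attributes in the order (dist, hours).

Flight ⋈ Crew (natural join on hours): {(BOS, 21, 33, 5240, LAX), (IAD, 18, 33, 3320, LAX), (JFK, 3, 28, 9230, LHR), (JFK, 3, 28, 9230, NRT), (JFK, 3, 28, 9230, SFO), (LAX, 29, 19, 2800, BOS), (LAX, 29, 19, 2800, MIA), (LAX, 5, 28, 2430, LHR), (LAX, 5, 28, 2430, NRT), (LAX, 5, 28, 2430, SFO), (NRT, 18, 33, 9040, LAX), (SEA, 20, 19, 7360, BOS), (SEA, 20, 19, 7360, MIA), (SEA, 4, 33, 9800, LAX), (SFO, 8, 6, 8810, SEA)}
Selection code = LAX: {(LAX, 29, 19, 2800, BOS), (LAX, 29, 19, 2800, MIA), (LAX, 5, 28, 2430, LHR), (LAX, 5, 28, 2430, NRT), (LAX, 5, 28, 2430, SFO)}
Keep only column(s) dist, hours (3 duplicate(s) eliminated): {(2430, 28), (2800, 19)}

{(2430, 28), (2800, 19)}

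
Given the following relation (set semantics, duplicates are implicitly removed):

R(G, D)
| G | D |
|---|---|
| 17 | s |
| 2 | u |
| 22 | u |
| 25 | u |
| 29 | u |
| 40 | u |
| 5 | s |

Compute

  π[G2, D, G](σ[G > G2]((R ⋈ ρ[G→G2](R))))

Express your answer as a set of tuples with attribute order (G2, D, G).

{(2, u, 22), (2, u, 25), (2, u, 29), (2, u, 40), (22, u, 25), (22, u, 29), (22, u, 40), (25, u, 29), (25, u, 40), (29, u, 40), (5, s, 17)}

ρ[G→G2]: schema becomes (G2, D); tuples unchanged.
R ⋈ ρ[G→G2](R) (natural join on D): {(17, s, 17), (17, s, 5), (2, u, 2), (2, u, 22), (2, u, 25), (2, u, 29), (2, u, 40), (22, u, 2), (22, u, 22), (22, u, 25), (22, u, 29), (22, u, 40), (25, u, 2), (25, u, 22), (25, u, 25), (25, u, 29), (25, u, 40), (29, u, 2), (29, u, 22), (29, u, 25), (29, u, 29), (29, u, 40), (40, u, 2), (40, u, 22), (40, u, 25), (40, u, 29), (40, u, 40), (5, s, 17), (5, s, 5)}
Filtering on G > G2 leaves {(17, s, 5), (22, u, 2), (25, u, 2), (25, u, 22), (29, u, 2), (29, u, 22), (29, u, 25), (40, u, 2), (40, u, 22), (40, u, 25), (40, u, 29)}.
Projecting to G2, D, G: {(2, u, 22), (2, u, 25), (2, u, 29), (2, u, 40), (22, u, 25), (22, u, 29), (22, u, 40), (25, u, 29), (25, u, 40), (29, u, 40), (5, s, 17)}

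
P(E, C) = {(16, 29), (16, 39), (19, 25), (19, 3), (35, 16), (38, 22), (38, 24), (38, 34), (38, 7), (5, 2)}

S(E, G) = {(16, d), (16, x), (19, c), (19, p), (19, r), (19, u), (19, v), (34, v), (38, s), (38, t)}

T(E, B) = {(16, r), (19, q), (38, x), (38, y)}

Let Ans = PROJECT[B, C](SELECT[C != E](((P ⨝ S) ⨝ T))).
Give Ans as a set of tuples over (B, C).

P ⋈ S (natural join on E): {(16, 29, d), (16, 29, x), (16, 39, d), (16, 39, x), (19, 25, c), (19, 25, p), (19, 25, r), (19, 25, u), (19, 25, v), (19, 3, c), (19, 3, p), (19, 3, r), (19, 3, u), (19, 3, v), (38, 22, s), (38, 22, t), (38, 24, s), (38, 24, t), (38, 34, s), (38, 34, t), (38, 7, s), (38, 7, t)}
(P ⨝ S) ⋈ T (natural join on E): {(16, 29, d, r), (16, 29, x, r), (16, 39, d, r), (16, 39, x, r), (19, 25, c, q), (19, 25, p, q), (19, 25, r, q), (19, 25, u, q), (19, 25, v, q), (19, 3, c, q), (19, 3, p, q), (19, 3, r, q), (19, 3, u, q), (19, 3, v, q), (38, 22, s, x), (38, 22, s, y), (38, 22, t, x), (38, 22, t, y), (38, 24, s, x), (38, 24, s, y), (38, 24, t, x), (38, 24, t, y), (38, 34, s, x), (38, 34, s, y), (38, 34, t, x), (38, 34, t, y), (38, 7, s, x), (38, 7, s, y), (38, 7, t, x), (38, 7, t, y)}
Apply σ_{C != E}; surviving tuples: {(16, 29, d, r), (16, 29, x, r), (16, 39, d, r), (16, 39, x, r), (19, 25, c, q), (19, 25, p, q), (19, 25, r, q), (19, 25, u, q), (19, 25, v, q), (19, 3, c, q), (19, 3, p, q), (19, 3, r, q), (19, 3, u, q), (19, 3, v, q), (38, 22, s, x), (38, 22, s, y), (38, 22, t, x), (38, 22, t, y), (38, 24, s, x), (38, 24, s, y), (38, 24, t, x), (38, 24, t, y), (38, 34, s, x), (38, 34, s, y), (38, 34, t, x), (38, 34, t, y), (38, 7, s, x), (38, 7, s, y), (38, 7, t, x), (38, 7, t, y)}
Projecting to B, C (18 duplicate(s) eliminated): {(q, 25), (q, 3), (r, 29), (r, 39), (x, 22), (x, 24), (x, 34), (x, 7), (y, 22), (y, 24), (y, 34), (y, 7)}

{(q, 25), (q, 3), (r, 29), (r, 39), (x, 22), (x, 24), (x, 34), (x, 7), (y, 22), (y, 24), (y, 34), (y, 7)}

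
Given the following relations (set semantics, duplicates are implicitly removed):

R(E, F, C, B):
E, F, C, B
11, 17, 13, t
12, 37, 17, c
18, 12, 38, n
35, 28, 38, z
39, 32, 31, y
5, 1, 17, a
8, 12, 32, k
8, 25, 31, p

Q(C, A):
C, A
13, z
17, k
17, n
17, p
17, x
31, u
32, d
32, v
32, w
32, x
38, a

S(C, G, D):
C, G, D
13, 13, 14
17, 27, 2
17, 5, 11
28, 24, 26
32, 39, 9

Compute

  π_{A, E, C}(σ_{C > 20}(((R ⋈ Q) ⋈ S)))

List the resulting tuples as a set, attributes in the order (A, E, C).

{(d, 8, 32), (v, 8, 32), (w, 8, 32), (x, 8, 32)}

Joining R and Q on C yields {(11, 17, 13, t, z), (12, 37, 17, c, k), (12, 37, 17, c, n), (12, 37, 17, c, p), (12, 37, 17, c, x), (18, 12, 38, n, a), (35, 28, 38, z, a), (39, 32, 31, y, u), (5, 1, 17, a, k), (5, 1, 17, a, n), (5, 1, 17, a, p), (5, 1, 17, a, x), (8, 12, 32, k, d), (8, 12, 32, k, v), (8, 12, 32, k, w), (8, 12, 32, k, x), (8, 25, 31, p, u)}.
Joining (R ⋈ Q) and S on C yields {(11, 17, 13, t, z, 13, 14), (12, 37, 17, c, k, 27, 2), (12, 37, 17, c, k, 5, 11), (12, 37, 17, c, n, 27, 2), (12, 37, 17, c, n, 5, 11), (12, 37, 17, c, p, 27, 2), (12, 37, 17, c, p, 5, 11), (12, 37, 17, c, x, 27, 2), (12, 37, 17, c, x, 5, 11), (5, 1, 17, a, k, 27, 2), (5, 1, 17, a, k, 5, 11), (5, 1, 17, a, n, 27, 2), (5, 1, 17, a, n, 5, 11), (5, 1, 17, a, p, 27, 2), (5, 1, 17, a, p, 5, 11), (5, 1, 17, a, x, 27, 2), (5, 1, 17, a, x, 5, 11), (8, 12, 32, k, d, 39, 9), (8, 12, 32, k, v, 39, 9), (8, 12, 32, k, w, 39, 9), (8, 12, 32, k, x, 39, 9)}.
Selection C > 20: {(8, 12, 32, k, d, 39, 9), (8, 12, 32, k, v, 39, 9), (8, 12, 32, k, w, 39, 9), (8, 12, 32, k, x, 39, 9)}
Projecting to A, E, C: {(d, 8, 32), (v, 8, 32), (w, 8, 32), (x, 8, 32)}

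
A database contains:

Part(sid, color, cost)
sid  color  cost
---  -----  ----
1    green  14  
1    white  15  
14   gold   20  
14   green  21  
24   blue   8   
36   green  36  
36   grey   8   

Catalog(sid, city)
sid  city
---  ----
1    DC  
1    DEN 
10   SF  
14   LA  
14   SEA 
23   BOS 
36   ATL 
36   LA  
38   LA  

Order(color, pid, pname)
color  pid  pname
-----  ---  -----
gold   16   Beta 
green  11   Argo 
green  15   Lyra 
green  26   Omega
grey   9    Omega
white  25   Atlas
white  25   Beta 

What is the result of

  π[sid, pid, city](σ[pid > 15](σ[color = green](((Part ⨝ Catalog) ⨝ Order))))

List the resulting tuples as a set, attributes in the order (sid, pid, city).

Part ⋈ Catalog (natural join on sid): {(1, green, 14, DC), (1, green, 14, DEN), (1, white, 15, DC), (1, white, 15, DEN), (14, gold, 20, LA), (14, gold, 20, SEA), (14, green, 21, LA), (14, green, 21, SEA), (36, green, 36, ATL), (36, green, 36, LA), (36, grey, 8, ATL), (36, grey, 8, LA)}
(Part ⨝ Catalog) ⋈ Order (natural join on color): {(1, green, 14, DC, 11, Argo), (1, green, 14, DC, 15, Lyra), (1, green, 14, DC, 26, Omega), (1, green, 14, DEN, 11, Argo), (1, green, 14, DEN, 15, Lyra), (1, green, 14, DEN, 26, Omega), (1, white, 15, DC, 25, Atlas), (1, white, 15, DC, 25, Beta), (1, white, 15, DEN, 25, Atlas), (1, white, 15, DEN, 25, Beta), (14, gold, 20, LA, 16, Beta), (14, gold, 20, SEA, 16, Beta), (14, green, 21, LA, 11, Argo), (14, green, 21, LA, 15, Lyra), (14, green, 21, LA, 26, Omega), (14, green, 21, SEA, 11, Argo), (14, green, 21, SEA, 15, Lyra), (14, green, 21, SEA, 26, Omega), (36, green, 36, ATL, 11, Argo), (36, green, 36, ATL, 15, Lyra), (36, green, 36, ATL, 26, Omega), (36, green, 36, LA, 11, Argo), (36, green, 36, LA, 15, Lyra), (36, green, 36, LA, 26, Omega), (36, grey, 8, ATL, 9, Omega), (36, grey, 8, LA, 9, Omega)}
Filtering on color = green leaves {(1, green, 14, DC, 11, Argo), (1, green, 14, DC, 15, Lyra), (1, green, 14, DC, 26, Omega), (1, green, 14, DEN, 11, Argo), (1, green, 14, DEN, 15, Lyra), (1, green, 14, DEN, 26, Omega), (14, green, 21, LA, 11, Argo), (14, green, 21, LA, 15, Lyra), (14, green, 21, LA, 26, Omega), (14, green, 21, SEA, 11, Argo), (14, green, 21, SEA, 15, Lyra), (14, green, 21, SEA, 26, Omega), (36, green, 36, ATL, 11, Argo), (36, green, 36, ATL, 15, Lyra), (36, green, 36, ATL, 26, Omega), (36, green, 36, LA, 11, Argo), (36, green, 36, LA, 15, Lyra), (36, green, 36, LA, 26, Omega)}.
Filtering on pid > 15 leaves {(1, green, 14, DC, 26, Omega), (1, green, 14, DEN, 26, Omega), (14, green, 21, LA, 26, Omega), (14, green, 21, SEA, 26, Omega), (36, green, 36, ATL, 26, Omega), (36, green, 36, LA, 26, Omega)}.
Projecting to sid, pid, city: {(1, 26, DC), (1, 26, DEN), (14, 26, LA), (14, 26, SEA), (36, 26, ATL), (36, 26, LA)}

{(1, 26, DC), (1, 26, DEN), (14, 26, LA), (14, 26, SEA), (36, 26, ATL), (36, 26, LA)}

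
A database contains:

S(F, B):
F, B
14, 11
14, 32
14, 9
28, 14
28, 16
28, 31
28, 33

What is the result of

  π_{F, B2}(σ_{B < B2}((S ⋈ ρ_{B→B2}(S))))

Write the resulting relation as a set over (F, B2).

ρ[B→B2]: schema becomes (F, B2); tuples unchanged.
Natural join on F: {(14, 11, 11), (14, 11, 32), (14, 11, 9), (14, 32, 11), (14, 32, 32), (14, 32, 9), (14, 9, 11), (14, 9, 32), (14, 9, 9), (28, 14, 14), (28, 14, 16), (28, 14, 31), (28, 14, 33), (28, 16, 14), (28, 16, 16), (28, 16, 31), (28, 16, 33), (28, 31, 14), (28, 31, 16), (28, 31, 31), (28, 31, 33), (28, 33, 14), (28, 33, 16), (28, 33, 31), (28, 33, 33)}
Filtering on B < B2 leaves {(14, 11, 32), (14, 9, 11), (14, 9, 32), (28, 14, 16), (28, 14, 31), (28, 14, 33), (28, 16, 31), (28, 16, 33), (28, 31, 33)}.
Projecting to F, B2 (4 duplicate(s) eliminated): {(14, 11), (14, 32), (28, 16), (28, 31), (28, 33)}

{(14, 11), (14, 32), (28, 16), (28, 31), (28, 33)}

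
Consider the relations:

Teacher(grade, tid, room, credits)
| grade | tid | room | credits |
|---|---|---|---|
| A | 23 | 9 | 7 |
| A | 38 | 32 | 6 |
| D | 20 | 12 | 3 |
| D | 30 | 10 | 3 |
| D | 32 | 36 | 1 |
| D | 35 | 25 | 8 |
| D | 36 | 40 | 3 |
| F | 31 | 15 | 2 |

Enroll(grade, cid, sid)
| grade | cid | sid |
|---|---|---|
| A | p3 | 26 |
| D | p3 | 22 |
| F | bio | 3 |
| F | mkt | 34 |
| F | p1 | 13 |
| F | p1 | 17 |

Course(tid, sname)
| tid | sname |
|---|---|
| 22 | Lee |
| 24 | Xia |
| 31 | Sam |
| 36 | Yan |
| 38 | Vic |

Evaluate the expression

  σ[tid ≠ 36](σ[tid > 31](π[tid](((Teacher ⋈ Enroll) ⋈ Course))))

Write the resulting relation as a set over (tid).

{38}

Teacher ⋈ Enroll (natural join on grade): {(A, 23, 9, 7, p3, 26), (A, 38, 32, 6, p3, 26), (D, 20, 12, 3, p3, 22), (D, 30, 10, 3, p3, 22), (D, 32, 36, 1, p3, 22), (D, 35, 25, 8, p3, 22), (D, 36, 40, 3, p3, 22), (F, 31, 15, 2, bio, 3), (F, 31, 15, 2, mkt, 34), (F, 31, 15, 2, p1, 13), (F, 31, 15, 2, p1, 17)}
(Teacher ⋈ Enroll) ⋈ Course (natural join on tid): {(A, 38, 32, 6, p3, 26, Vic), (D, 36, 40, 3, p3, 22, Yan), (F, 31, 15, 2, bio, 3, Sam), (F, 31, 15, 2, mkt, 34, Sam), (F, 31, 15, 2, p1, 13, Sam), (F, 31, 15, 2, p1, 17, Sam)}
Keep only column(s) tid (3 duplicate(s) eliminated): {31, 36, 38}
Filtering on tid > 31 leaves {36, 38}.
Filtering on tid ≠ 36 leaves {38}.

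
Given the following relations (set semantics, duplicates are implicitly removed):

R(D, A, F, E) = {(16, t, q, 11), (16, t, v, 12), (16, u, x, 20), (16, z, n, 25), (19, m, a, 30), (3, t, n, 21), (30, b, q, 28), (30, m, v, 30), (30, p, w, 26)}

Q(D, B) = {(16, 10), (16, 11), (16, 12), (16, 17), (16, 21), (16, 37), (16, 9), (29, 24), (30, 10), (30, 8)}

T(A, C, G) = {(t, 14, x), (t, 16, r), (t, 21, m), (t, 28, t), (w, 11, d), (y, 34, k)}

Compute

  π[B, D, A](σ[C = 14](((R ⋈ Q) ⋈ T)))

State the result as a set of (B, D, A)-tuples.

R ⋈ Q (natural join on D): {(16, t, q, 11, 10), (16, t, q, 11, 11), (16, t, q, 11, 12), (16, t, q, 11, 17), (16, t, q, 11, 21), (16, t, q, 11, 37), (16, t, q, 11, 9), (16, t, v, 12, 10), (16, t, v, 12, 11), (16, t, v, 12, 12), (16, t, v, 12, 17), (16, t, v, 12, 21), (16, t, v, 12, 37), (16, t, v, 12, 9), (16, u, x, 20, 10), (16, u, x, 20, 11), (16, u, x, 20, 12), (16, u, x, 20, 17), (16, u, x, 20, 21), (16, u, x, 20, 37), (16, u, x, 20, 9), (16, z, n, 25, 10), (16, z, n, 25, 11), (16, z, n, 25, 12), (16, z, n, 25, 17), (16, z, n, 25, 21), (16, z, n, 25, 37), (16, z, n, 25, 9), (30, b, q, 28, 10), (30, b, q, 28, 8), (30, m, v, 30, 10), (30, m, v, 30, 8), (30, p, w, 26, 10), (30, p, w, 26, 8)}
(R ⋈ Q) ⋈ T (natural join on A): {(16, t, q, 11, 10, 14, x), (16, t, q, 11, 10, 16, r), (16, t, q, 11, 10, 21, m), (16, t, q, 11, 10, 28, t), (16, t, q, 11, 11, 14, x), (16, t, q, 11, 11, 16, r), (16, t, q, 11, 11, 21, m), (16, t, q, 11, 11, 28, t), (16, t, q, 11, 12, 14, x), (16, t, q, 11, 12, 16, r), (16, t, q, 11, 12, 21, m), (16, t, q, 11, 12, 28, t), (16, t, q, 11, 17, 14, x), (16, t, q, 11, 17, 16, r), (16, t, q, 11, 17, 21, m), (16, t, q, 11, 17, 28, t), (16, t, q, 11, 21, 14, x), (16, t, q, 11, 21, 16, r), (16, t, q, 11, 21, 21, m), (16, t, q, 11, 21, 28, t), (16, t, q, 11, 37, 14, x), (16, t, q, 11, 37, 16, r), (16, t, q, 11, 37, 21, m), (16, t, q, 11, 37, 28, t), (16, t, q, 11, 9, 14, x), (16, t, q, 11, 9, 16, r), (16, t, q, 11, 9, 21, m), (16, t, q, 11, 9, 28, t), (16, t, v, 12, 10, 14, x), (16, t, v, 12, 10, 16, r), (16, t, v, 12, 10, 21, m), (16, t, v, 12, 10, 28, t), (16, t, v, 12, 11, 14, x), (16, t, v, 12, 11, 16, r), (16, t, v, 12, 11, 21, m), (16, t, v, 12, 11, 28, t), (16, t, v, 12, 12, 14, x), (16, t, v, 12, 12, 16, r), (16, t, v, 12, 12, 21, m), (16, t, v, 12, 12, 28, t), (16, t, v, 12, 17, 14, x), (16, t, v, 12, 17, 16, r), (16, t, v, 12, 17, 21, m), (16, t, v, 12, 17, 28, t), (16, t, v, 12, 21, 14, x), (16, t, v, 12, 21, 16, r), (16, t, v, 12, 21, 21, m), (16, t, v, 12, 21, 28, t), (16, t, v, 12, 37, 14, x), (16, t, v, 12, 37, 16, r), (16, t, v, 12, 37, 21, m), (16, t, v, 12, 37, 28, t), (16, t, v, 12, 9, 14, x), (16, t, v, 12, 9, 16, r), (16, t, v, 12, 9, 21, m), (16, t, v, 12, 9, 28, t)}
Apply σ_{C = 14}; surviving tuples: {(16, t, q, 11, 10, 14, x), (16, t, q, 11, 11, 14, x), (16, t, q, 11, 12, 14, x), (16, t, q, 11, 17, 14, x), (16, t, q, 11, 21, 14, x), (16, t, q, 11, 37, 14, x), (16, t, q, 11, 9, 14, x), (16, t, v, 12, 10, 14, x), (16, t, v, 12, 11, 14, x), (16, t, v, 12, 12, 14, x), (16, t, v, 12, 17, 14, x), (16, t, v, 12, 21, 14, x), (16, t, v, 12, 37, 14, x), (16, t, v, 12, 9, 14, x)}
π_{B, D, A} gives {(10, 16, t), (11, 16, t), (12, 16, t), (17, 16, t), (21, 16, t), (37, 16, t), (9, 16, t)} (7 duplicate(s) eliminated).

{(10, 16, t), (11, 16, t), (12, 16, t), (17, 16, t), (21, 16, t), (37, 16, t), (9, 16, t)}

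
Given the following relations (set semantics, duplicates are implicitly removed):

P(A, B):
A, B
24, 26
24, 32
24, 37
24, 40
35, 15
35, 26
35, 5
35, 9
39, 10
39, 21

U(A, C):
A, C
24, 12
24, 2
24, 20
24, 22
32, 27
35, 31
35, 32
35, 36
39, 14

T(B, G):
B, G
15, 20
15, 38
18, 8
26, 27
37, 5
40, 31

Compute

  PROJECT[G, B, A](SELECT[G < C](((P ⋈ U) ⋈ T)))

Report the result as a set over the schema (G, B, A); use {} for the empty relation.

{(20, 15, 35), (27, 26, 35), (5, 37, 24)}

Joining P and U on A yields {(24, 26, 12), (24, 26, 2), (24, 26, 20), (24, 26, 22), (24, 32, 12), (24, 32, 2), (24, 32, 20), (24, 32, 22), (24, 37, 12), (24, 37, 2), (24, 37, 20), (24, 37, 22), (24, 40, 12), (24, 40, 2), (24, 40, 20), (24, 40, 22), (35, 15, 31), (35, 15, 32), (35, 15, 36), (35, 26, 31), (35, 26, 32), (35, 26, 36), (35, 5, 31), (35, 5, 32), (35, 5, 36), (35, 9, 31), (35, 9, 32), (35, 9, 36), (39, 10, 14), (39, 21, 14)}.
Joining (P ⋈ U) and T on B yields {(24, 26, 12, 27), (24, 26, 2, 27), (24, 26, 20, 27), (24, 26, 22, 27), (24, 37, 12, 5), (24, 37, 2, 5), (24, 37, 20, 5), (24, 37, 22, 5), (24, 40, 12, 31), (24, 40, 2, 31), (24, 40, 20, 31), (24, 40, 22, 31), (35, 15, 31, 20), (35, 15, 31, 38), (35, 15, 32, 20), (35, 15, 32, 38), (35, 15, 36, 20), (35, 15, 36, 38), (35, 26, 31, 27), (35, 26, 32, 27), (35, 26, 36, 27)}.
σ[G < C]: keep tuples satisfying G < C → {(24, 37, 12, 5), (24, 37, 20, 5), (24, 37, 22, 5), (35, 15, 31, 20), (35, 15, 32, 20), (35, 15, 36, 20), (35, 26, 31, 27), (35, 26, 32, 27), (35, 26, 36, 27)}
Projecting to G, B, A (6 duplicate(s) eliminated): {(20, 15, 35), (27, 26, 35), (5, 37, 24)}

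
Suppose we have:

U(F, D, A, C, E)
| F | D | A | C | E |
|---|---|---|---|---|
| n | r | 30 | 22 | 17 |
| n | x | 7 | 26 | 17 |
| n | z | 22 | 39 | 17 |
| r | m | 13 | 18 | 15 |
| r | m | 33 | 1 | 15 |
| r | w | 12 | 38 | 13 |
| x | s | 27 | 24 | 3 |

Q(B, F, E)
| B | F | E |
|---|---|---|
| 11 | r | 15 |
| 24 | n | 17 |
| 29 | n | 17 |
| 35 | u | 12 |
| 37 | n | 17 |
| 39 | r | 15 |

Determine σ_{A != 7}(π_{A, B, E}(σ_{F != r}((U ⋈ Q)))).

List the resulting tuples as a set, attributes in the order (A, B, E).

{(22, 24, 17), (22, 29, 17), (22, 37, 17), (30, 24, 17), (30, 29, 17), (30, 37, 17)}

Joining U and Q on F, E yields {(n, r, 30, 22, 17, 24), (n, r, 30, 22, 17, 29), (n, r, 30, 22, 17, 37), (n, x, 7, 26, 17, 24), (n, x, 7, 26, 17, 29), (n, x, 7, 26, 17, 37), (n, z, 22, 39, 17, 24), (n, z, 22, 39, 17, 29), (n, z, 22, 39, 17, 37), (r, m, 13, 18, 15, 11), (r, m, 13, 18, 15, 39), (r, m, 33, 1, 15, 11), (r, m, 33, 1, 15, 39)}.
Filtering on F != r leaves {(n, r, 30, 22, 17, 24), (n, r, 30, 22, 17, 29), (n, r, 30, 22, 17, 37), (n, x, 7, 26, 17, 24), (n, x, 7, 26, 17, 29), (n, x, 7, 26, 17, 37), (n, z, 22, 39, 17, 24), (n, z, 22, 39, 17, 29), (n, z, 22, 39, 17, 37)}.
π[A, B, E]: project onto (A, B, E) → {(22, 24, 17), (22, 29, 17), (22, 37, 17), (30, 24, 17), (30, 29, 17), (30, 37, 17), (7, 24, 17), (7, 29, 17), (7, 37, 17)}
Filtering on A != 7 leaves {(22, 24, 17), (22, 29, 17), (22, 37, 17), (30, 24, 17), (30, 29, 17), (30, 37, 17)}.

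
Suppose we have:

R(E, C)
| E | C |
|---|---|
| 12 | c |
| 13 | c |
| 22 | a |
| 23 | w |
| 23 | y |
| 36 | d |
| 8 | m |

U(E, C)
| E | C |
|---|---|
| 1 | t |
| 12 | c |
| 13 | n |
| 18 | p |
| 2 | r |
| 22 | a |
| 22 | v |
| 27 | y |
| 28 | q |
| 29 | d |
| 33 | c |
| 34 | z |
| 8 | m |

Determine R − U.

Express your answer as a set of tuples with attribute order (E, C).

{(13, c), (23, w), (23, y), (36, d)}

Taking the difference: {(13, c), (23, w), (23, y), (36, d)}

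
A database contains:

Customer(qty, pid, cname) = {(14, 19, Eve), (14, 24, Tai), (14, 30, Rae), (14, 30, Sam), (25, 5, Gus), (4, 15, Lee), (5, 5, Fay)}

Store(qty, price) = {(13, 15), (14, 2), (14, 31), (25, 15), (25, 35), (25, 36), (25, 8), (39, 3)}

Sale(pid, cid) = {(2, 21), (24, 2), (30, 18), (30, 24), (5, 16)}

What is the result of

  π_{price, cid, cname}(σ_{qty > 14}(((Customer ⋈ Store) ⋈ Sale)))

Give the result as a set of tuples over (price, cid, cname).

{(15, 16, Gus), (35, 16, Gus), (36, 16, Gus), (8, 16, Gus)}

Natural join on qty: {(14, 19, Eve, 2), (14, 19, Eve, 31), (14, 24, Tai, 2), (14, 24, Tai, 31), (14, 30, Rae, 2), (14, 30, Rae, 31), (14, 30, Sam, 2), (14, 30, Sam, 31), (25, 5, Gus, 15), (25, 5, Gus, 35), (25, 5, Gus, 36), (25, 5, Gus, 8)}
Natural join on pid: {(14, 24, Tai, 2, 2), (14, 24, Tai, 31, 2), (14, 30, Rae, 2, 18), (14, 30, Rae, 2, 24), (14, 30, Rae, 31, 18), (14, 30, Rae, 31, 24), (14, 30, Sam, 2, 18), (14, 30, Sam, 2, 24), (14, 30, Sam, 31, 18), (14, 30, Sam, 31, 24), (25, 5, Gus, 15, 16), (25, 5, Gus, 35, 16), (25, 5, Gus, 36, 16), (25, 5, Gus, 8, 16)}
Filtering on qty > 14 leaves {(25, 5, Gus, 15, 16), (25, 5, Gus, 35, 16), (25, 5, Gus, 36, 16), (25, 5, Gus, 8, 16)}.
Projecting to price, cid, cname: {(15, 16, Gus), (35, 16, Gus), (36, 16, Gus), (8, 16, Gus)}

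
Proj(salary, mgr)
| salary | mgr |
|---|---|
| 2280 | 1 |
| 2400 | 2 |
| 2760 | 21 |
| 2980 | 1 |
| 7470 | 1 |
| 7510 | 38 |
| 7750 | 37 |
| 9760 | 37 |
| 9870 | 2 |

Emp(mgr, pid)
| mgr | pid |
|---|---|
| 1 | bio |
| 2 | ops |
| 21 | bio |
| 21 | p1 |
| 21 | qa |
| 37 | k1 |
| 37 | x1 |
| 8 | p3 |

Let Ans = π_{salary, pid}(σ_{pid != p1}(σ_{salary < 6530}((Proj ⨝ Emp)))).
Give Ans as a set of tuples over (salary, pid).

Natural join on mgr: {(2280, 1, bio), (2400, 2, ops), (2760, 21, bio), (2760, 21, p1), (2760, 21, qa), (2980, 1, bio), (7470, 1, bio), (7750, 37, k1), (7750, 37, x1), (9760, 37, k1), (9760, 37, x1), (9870, 2, ops)}
Selection salary < 6530: {(2280, 1, bio), (2400, 2, ops), (2760, 21, bio), (2760, 21, p1), (2760, 21, qa), (2980, 1, bio)}
Selection pid != p1: {(2280, 1, bio), (2400, 2, ops), (2760, 21, bio), (2760, 21, qa), (2980, 1, bio)}
π[salary, pid]: project onto (salary, pid) → {(2280, bio), (2400, ops), (2760, bio), (2760, qa), (2980, bio)}

{(2280, bio), (2400, ops), (2760, bio), (2760, qa), (2980, bio)}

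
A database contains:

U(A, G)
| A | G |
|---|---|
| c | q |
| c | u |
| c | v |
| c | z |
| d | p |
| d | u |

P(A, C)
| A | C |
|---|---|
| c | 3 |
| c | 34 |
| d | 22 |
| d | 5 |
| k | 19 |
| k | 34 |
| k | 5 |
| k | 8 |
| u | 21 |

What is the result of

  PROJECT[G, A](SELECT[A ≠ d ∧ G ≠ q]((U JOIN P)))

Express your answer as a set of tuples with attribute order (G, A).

{(u, c), (v, c), (z, c)}

Joining U and P on A yields {(c, q, 3), (c, q, 34), (c, u, 3), (c, u, 34), (c, v, 3), (c, v, 34), (c, z, 3), (c, z, 34), (d, p, 22), (d, p, 5), (d, u, 22), (d, u, 5)}.
σ[A ≠ d ∧ G ≠ q]: keep tuples satisfying A ≠ d ∧ G ≠ q → {(c, u, 3), (c, u, 34), (c, v, 3), (c, v, 34), (c, z, 3), (c, z, 34)}
Keep only column(s) G, A (3 duplicate(s) eliminated): {(u, c), (v, c), (z, c)}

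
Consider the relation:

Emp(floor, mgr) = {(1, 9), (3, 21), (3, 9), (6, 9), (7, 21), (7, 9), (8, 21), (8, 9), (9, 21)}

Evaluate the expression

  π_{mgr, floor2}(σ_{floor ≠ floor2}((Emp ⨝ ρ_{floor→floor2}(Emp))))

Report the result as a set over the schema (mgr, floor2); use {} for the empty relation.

ρ[floor→floor2]: schema becomes (floor2, mgr); tuples unchanged.
Joining Emp and ρ_{floor→floor2}(Emp) on mgr yields {(1, 9, 1), (1, 9, 3), (1, 9, 6), (1, 9, 7), (1, 9, 8), (3, 21, 3), (3, 21, 7), (3, 21, 8), (3, 21, 9), (3, 9, 1), (3, 9, 3), (3, 9, 6), (3, 9, 7), (3, 9, 8), (6, 9, 1), (6, 9, 3), (6, 9, 6), (6, 9, 7), (6, 9, 8), (7, 21, 3), (7, 21, 7), (7, 21, 8), (7, 21, 9), (7, 9, 1), (7, 9, 3), (7, 9, 6), (7, 9, 7), (7, 9, 8), (8, 21, 3), (8, 21, 7), (8, 21, 8), (8, 21, 9), (8, 9, 1), (8, 9, 3), (8, 9, 6), (8, 9, 7), (8, 9, 8), (9, 21, 3), (9, 21, 7), (9, 21, 8), (9, 21, 9)}.
σ[floor ≠ floor2]: keep tuples satisfying floor ≠ floor2 → {(1, 9, 3), (1, 9, 6), (1, 9, 7), (1, 9, 8), (3, 21, 7), (3, 21, 8), (3, 21, 9), (3, 9, 1), (3, 9, 6), (3, 9, 7), (3, 9, 8), (6, 9, 1), (6, 9, 3), (6, 9, 7), (6, 9, 8), (7, 21, 3), (7, 21, 8), (7, 21, 9), (7, 9, 1), (7, 9, 3), (7, 9, 6), (7, 9, 8), (8, 21, 3), (8, 21, 7), (8, 21, 9), (8, 9, 1), (8, 9, 3), (8, 9, 6), (8, 9, 7), (9, 21, 3), (9, 21, 7), (9, 21, 8)}
Keep only column(s) mgr, floor2 (23 duplicate(s) eliminated): {(21, 3), (21, 7), (21, 8), (21, 9), (9, 1), (9, 3), (9, 6), (9, 7), (9, 8)}

{(21, 3), (21, 7), (21, 8), (21, 9), (9, 1), (9, 3), (9, 6), (9, 7), (9, 8)}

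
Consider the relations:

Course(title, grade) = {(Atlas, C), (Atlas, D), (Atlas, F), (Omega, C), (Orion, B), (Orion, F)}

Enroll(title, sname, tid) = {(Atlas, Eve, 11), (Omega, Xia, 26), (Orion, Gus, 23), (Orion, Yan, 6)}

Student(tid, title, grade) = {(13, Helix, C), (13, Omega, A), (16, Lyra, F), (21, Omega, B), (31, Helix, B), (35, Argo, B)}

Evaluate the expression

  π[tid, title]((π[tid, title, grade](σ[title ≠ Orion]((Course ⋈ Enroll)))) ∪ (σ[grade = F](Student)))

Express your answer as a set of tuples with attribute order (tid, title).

{(11, Atlas), (16, Lyra), (26, Omega)}

Joining Course and Enroll on title yields {(Atlas, C, Eve, 11), (Atlas, D, Eve, 11), (Atlas, F, Eve, 11), (Omega, C, Xia, 26), (Orion, B, Gus, 23), (Orion, B, Yan, 6), (Orion, F, Gus, 23), (Orion, F, Yan, 6)}.
σ[title ≠ Orion]: keep tuples satisfying title ≠ Orion → {(Atlas, C, Eve, 11), (Atlas, D, Eve, 11), (Atlas, F, Eve, 11), (Omega, C, Xia, 26)}
Projecting to tid, title, grade: {(11, Atlas, C), (11, Atlas, D), (11, Atlas, F), (26, Omega, C)}
σ[grade = F]: keep tuples satisfying grade = F → {(16, Lyra, F)}
Taking the union: {(11, Atlas, C), (11, Atlas, D), (11, Atlas, F), (16, Lyra, F), (26, Omega, C)}
Projecting to tid, title (2 duplicate(s) eliminated): {(11, Atlas), (16, Lyra), (26, Omega)}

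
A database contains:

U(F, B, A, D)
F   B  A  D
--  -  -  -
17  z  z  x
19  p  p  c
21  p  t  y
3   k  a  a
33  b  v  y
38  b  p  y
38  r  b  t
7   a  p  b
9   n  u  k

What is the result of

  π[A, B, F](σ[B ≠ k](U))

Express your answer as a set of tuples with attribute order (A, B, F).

{(b, r, 38), (p, a, 7), (p, b, 38), (p, p, 19), (t, p, 21), (u, n, 9), (v, b, 33), (z, z, 17)}

σ[B ≠ k]: keep tuples satisfying B ≠ k → {(17, z, z, x), (19, p, p, c), (21, p, t, y), (33, b, v, y), (38, b, p, y), (38, r, b, t), (7, a, p, b), (9, n, u, k)}
π_{A, B, F} gives {(b, r, 38), (p, a, 7), (p, b, 38), (p, p, 19), (t, p, 21), (u, n, 9), (v, b, 33), (z, z, 17)}.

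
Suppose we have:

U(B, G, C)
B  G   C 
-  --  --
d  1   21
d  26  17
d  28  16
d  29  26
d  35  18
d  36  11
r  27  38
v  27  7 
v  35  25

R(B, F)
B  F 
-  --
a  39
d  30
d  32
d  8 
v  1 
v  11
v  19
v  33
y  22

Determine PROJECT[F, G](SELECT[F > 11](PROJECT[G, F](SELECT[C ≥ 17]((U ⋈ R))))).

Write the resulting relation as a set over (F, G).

U ⋈ R (natural join on B): {(d, 1, 21, 30), (d, 1, 21, 32), (d, 1, 21, 8), (d, 26, 17, 30), (d, 26, 17, 32), (d, 26, 17, 8), (d, 28, 16, 30), (d, 28, 16, 32), (d, 28, 16, 8), (d, 29, 26, 30), (d, 29, 26, 32), (d, 29, 26, 8), (d, 35, 18, 30), (d, 35, 18, 32), (d, 35, 18, 8), (d, 36, 11, 30), (d, 36, 11, 32), (d, 36, 11, 8), (v, 27, 7, 1), (v, 27, 7, 11), (v, 27, 7, 19), (v, 27, 7, 33), (v, 35, 25, 1), (v, 35, 25, 11), (v, 35, 25, 19), (v, 35, 25, 33)}
Apply σ_{C ≥ 17}; surviving tuples: {(d, 1, 21, 30), (d, 1, 21, 32), (d, 1, 21, 8), (d, 26, 17, 30), (d, 26, 17, 32), (d, 26, 17, 8), (d, 29, 26, 30), (d, 29, 26, 32), (d, 29, 26, 8), (d, 35, 18, 30), (d, 35, 18, 32), (d, 35, 18, 8), (v, 35, 25, 1), (v, 35, 25, 11), (v, 35, 25, 19), (v, 35, 25, 33)}
π_{G, F} gives {(1, 30), (1, 32), (1, 8), (26, 30), (26, 32), (26, 8), (29, 30), (29, 32), (29, 8), (35, 1), (35, 11), (35, 19), (35, 30), (35, 32), (35, 33), (35, 8)}.
Apply σ_{F > 11}; surviving tuples: {(1, 30), (1, 32), (26, 30), (26, 32), (29, 30), (29, 32), (35, 19), (35, 30), (35, 32), (35, 33)}
π_{F, G} gives {(19, 35), (30, 1), (30, 26), (30, 29), (30, 35), (32, 1), (32, 26), (32, 29), (32, 35), (33, 35)}.

{(19, 35), (30, 1), (30, 26), (30, 29), (30, 35), (32, 1), (32, 26), (32, 29), (32, 35), (33, 35)}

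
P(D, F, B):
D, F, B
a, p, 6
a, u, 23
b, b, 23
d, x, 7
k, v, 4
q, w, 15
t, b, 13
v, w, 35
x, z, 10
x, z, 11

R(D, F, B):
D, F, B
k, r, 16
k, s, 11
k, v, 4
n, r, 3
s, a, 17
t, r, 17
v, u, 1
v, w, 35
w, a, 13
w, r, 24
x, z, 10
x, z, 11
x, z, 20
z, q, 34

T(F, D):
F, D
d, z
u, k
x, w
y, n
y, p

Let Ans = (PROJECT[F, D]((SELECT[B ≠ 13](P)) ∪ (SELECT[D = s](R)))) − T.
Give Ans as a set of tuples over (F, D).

Apply σ_{B ≠ 13}; surviving tuples: {(a, p, 6), (a, u, 23), (b, b, 23), (d, x, 7), (k, v, 4), (q, w, 15), (v, w, 35), (x, z, 10), (x, z, 11)}
Apply σ_{D = s}; surviving tuples: {(s, a, 17)}
Union: {(a, p, 6), (a, u, 23), (b, b, 23), (d, x, 7), (k, v, 4), (q, w, 15), (v, w, 35), (x, z, 10), (x, z, 11)} with {(s, a, 17)} → {(a, p, 6), (a, u, 23), (b, b, 23), (d, x, 7), (k, v, 4), (q, w, 15), (s, a, 17), (v, w, 35), (x, z, 10), (x, z, 11)}
π_{F, D} gives {(a, s), (b, b), (p, a), (u, a), (v, k), (w, q), (w, v), (x, d), (z, x)} (1 duplicate(s) eliminated).
Difference: {(a, s), (b, b), (p, a), (u, a), (v, k), (w, q), (w, v), (x, d), (z, x)} with {(d, z), (u, k), (x, w), (y, n), (y, p)} → {(a, s), (b, b), (p, a), (u, a), (v, k), (w, q), (w, v), (x, d), (z, x)}

{(a, s), (b, b), (p, a), (u, a), (v, k), (w, q), (w, v), (x, d), (z, x)}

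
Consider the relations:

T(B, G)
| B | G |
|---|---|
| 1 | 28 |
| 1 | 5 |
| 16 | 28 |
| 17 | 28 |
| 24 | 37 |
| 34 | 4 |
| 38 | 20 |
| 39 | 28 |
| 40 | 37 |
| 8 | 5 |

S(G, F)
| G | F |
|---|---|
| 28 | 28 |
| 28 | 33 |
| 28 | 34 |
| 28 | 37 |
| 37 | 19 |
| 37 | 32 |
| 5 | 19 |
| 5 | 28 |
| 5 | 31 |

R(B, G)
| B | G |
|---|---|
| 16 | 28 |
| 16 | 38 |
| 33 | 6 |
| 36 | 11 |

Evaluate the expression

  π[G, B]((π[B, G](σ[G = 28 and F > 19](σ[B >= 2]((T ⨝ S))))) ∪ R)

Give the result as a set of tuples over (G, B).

{(11, 36), (28, 16), (28, 17), (28, 39), (38, 16), (6, 33)}

T ⋈ S (natural join on G): {(1, 28, 28), (1, 28, 33), (1, 28, 34), (1, 28, 37), (1, 5, 19), (1, 5, 28), (1, 5, 31), (16, 28, 28), (16, 28, 33), (16, 28, 34), (16, 28, 37), (17, 28, 28), (17, 28, 33), (17, 28, 34), (17, 28, 37), (24, 37, 19), (24, 37, 32), (39, 28, 28), (39, 28, 33), (39, 28, 34), (39, 28, 37), (40, 37, 19), (40, 37, 32), (8, 5, 19), (8, 5, 28), (8, 5, 31)}
σ[B >= 2]: keep tuples satisfying B >= 2 → {(16, 28, 28), (16, 28, 33), (16, 28, 34), (16, 28, 37), (17, 28, 28), (17, 28, 33), (17, 28, 34), (17, 28, 37), (24, 37, 19), (24, 37, 32), (39, 28, 28), (39, 28, 33), (39, 28, 34), (39, 28, 37), (40, 37, 19), (40, 37, 32), (8, 5, 19), (8, 5, 28), (8, 5, 31)}
σ[G = 28 and F > 19]: keep tuples satisfying G = 28 and F > 19 → {(16, 28, 28), (16, 28, 33), (16, 28, 34), (16, 28, 37), (17, 28, 28), (17, 28, 33), (17, 28, 34), (17, 28, 37), (39, 28, 28), (39, 28, 33), (39, 28, 34), (39, 28, 37)}
π_{B, G} gives {(16, 28), (17, 28), (39, 28)} (9 duplicate(s) eliminated).
Set union of the two operands is {(16, 28), (16, 38), (17, 28), (33, 6), (36, 11), (39, 28)}.
π_{G, B} gives {(11, 36), (28, 16), (28, 17), (28, 39), (38, 16), (6, 33)}.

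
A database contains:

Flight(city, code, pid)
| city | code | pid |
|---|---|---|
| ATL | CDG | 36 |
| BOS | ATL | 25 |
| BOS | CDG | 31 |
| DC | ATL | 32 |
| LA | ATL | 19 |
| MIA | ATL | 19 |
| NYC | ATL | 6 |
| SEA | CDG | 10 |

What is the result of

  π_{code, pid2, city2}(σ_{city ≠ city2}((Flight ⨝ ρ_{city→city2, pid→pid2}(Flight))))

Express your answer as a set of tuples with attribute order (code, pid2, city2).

ρ[city→city2, pid→pid2]: schema becomes (city2, code, pid2); tuples unchanged.
Natural join on code: {(ATL, CDG, 36, ATL, 36), (ATL, CDG, 36, BOS, 31), (ATL, CDG, 36, SEA, 10), (BOS, ATL, 25, BOS, 25), (BOS, ATL, 25, DC, 32), (BOS, ATL, 25, LA, 19), (BOS, ATL, 25, MIA, 19), (BOS, ATL, 25, NYC, 6), (BOS, CDG, 31, ATL, 36), (BOS, CDG, 31, BOS, 31), (BOS, CDG, 31, SEA, 10), (DC, ATL, 32, BOS, 25), (DC, ATL, 32, DC, 32), (DC, ATL, 32, LA, 19), (DC, ATL, 32, MIA, 19), (DC, ATL, 32, NYC, 6), (LA, ATL, 19, BOS, 25), (LA, ATL, 19, DC, 32), (LA, ATL, 19, LA, 19), (LA, ATL, 19, MIA, 19), (LA, ATL, 19, NYC, 6), (MIA, ATL, 19, BOS, 25), (MIA, ATL, 19, DC, 32), (MIA, ATL, 19, LA, 19), (MIA, ATL, 19, MIA, 19), (MIA, ATL, 19, NYC, 6), (NYC, ATL, 6, BOS, 25), (NYC, ATL, 6, DC, 32), (NYC, ATL, 6, LA, 19), (NYC, ATL, 6, MIA, 19), (NYC, ATL, 6, NYC, 6), (SEA, CDG, 10, ATL, 36), (SEA, CDG, 10, BOS, 31), (SEA, CDG, 10, SEA, 10)}
σ[city ≠ city2]: keep tuples satisfying city ≠ city2 → {(ATL, CDG, 36, BOS, 31), (ATL, CDG, 36, SEA, 10), (BOS, ATL, 25, DC, 32), (BOS, ATL, 25, LA, 19), (BOS, ATL, 25, MIA, 19), (BOS, ATL, 25, NYC, 6), (BOS, CDG, 31, ATL, 36), (BOS, CDG, 31, SEA, 10), (DC, ATL, 32, BOS, 25), (DC, ATL, 32, LA, 19), (DC, ATL, 32, MIA, 19), (DC, ATL, 32, NYC, 6), (LA, ATL, 19, BOS, 25), (LA, ATL, 19, DC, 32), (LA, ATL, 19, MIA, 19), (LA, ATL, 19, NYC, 6), (MIA, ATL, 19, BOS, 25), (MIA, ATL, 19, DC, 32), (MIA, ATL, 19, LA, 19), (MIA, ATL, 19, NYC, 6), (NYC, ATL, 6, BOS, 25), (NYC, ATL, 6, DC, 32), (NYC, ATL, 6, LA, 19), (NYC, ATL, 6, MIA, 19), (SEA, CDG, 10, ATL, 36), (SEA, CDG, 10, BOS, 31)}
π_{code, pid2, city2} gives {(ATL, 19, LA), (ATL, 19, MIA), (ATL, 25, BOS), (ATL, 32, DC), (ATL, 6, NYC), (CDG, 10, SEA), (CDG, 31, BOS), (CDG, 36, ATL)} (18 duplicate(s) eliminated).

{(ATL, 19, LA), (ATL, 19, MIA), (ATL, 25, BOS), (ATL, 32, DC), (ATL, 6, NYC), (CDG, 10, SEA), (CDG, 31, BOS), (CDG, 36, ATL)}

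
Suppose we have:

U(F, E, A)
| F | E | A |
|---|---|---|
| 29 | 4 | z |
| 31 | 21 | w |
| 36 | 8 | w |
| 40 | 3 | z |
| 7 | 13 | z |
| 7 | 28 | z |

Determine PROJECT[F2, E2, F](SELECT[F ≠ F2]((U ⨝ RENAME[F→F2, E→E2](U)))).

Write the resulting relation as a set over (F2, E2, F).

{(29, 4, 40), (29, 4, 7), (31, 21, 36), (36, 8, 31), (40, 3, 29), (40, 3, 7), (7, 13, 29), (7, 13, 40), (7, 28, 29), (7, 28, 40)}

ρ[F→F2, E→E2]: schema becomes (F2, E2, A); tuples unchanged.
Natural join on A: {(29, 4, z, 29, 4), (29, 4, z, 40, 3), (29, 4, z, 7, 13), (29, 4, z, 7, 28), (31, 21, w, 31, 21), (31, 21, w, 36, 8), (36, 8, w, 31, 21), (36, 8, w, 36, 8), (40, 3, z, 29, 4), (40, 3, z, 40, 3), (40, 3, z, 7, 13), (40, 3, z, 7, 28), (7, 13, z, 29, 4), (7, 13, z, 40, 3), (7, 13, z, 7, 13), (7, 13, z, 7, 28), (7, 28, z, 29, 4), (7, 28, z, 40, 3), (7, 28, z, 7, 13), (7, 28, z, 7, 28)}
σ[F ≠ F2]: keep tuples satisfying F ≠ F2 → {(29, 4, z, 40, 3), (29, 4, z, 7, 13), (29, 4, z, 7, 28), (31, 21, w, 36, 8), (36, 8, w, 31, 21), (40, 3, z, 29, 4), (40, 3, z, 7, 13), (40, 3, z, 7, 28), (7, 13, z, 29, 4), (7, 13, z, 40, 3), (7, 28, z, 29, 4), (7, 28, z, 40, 3)}
π_{F2, E2, F} gives {(29, 4, 40), (29, 4, 7), (31, 21, 36), (36, 8, 31), (40, 3, 29), (40, 3, 7), (7, 13, 29), (7, 13, 40), (7, 28, 29), (7, 28, 40)} (2 duplicate(s) eliminated).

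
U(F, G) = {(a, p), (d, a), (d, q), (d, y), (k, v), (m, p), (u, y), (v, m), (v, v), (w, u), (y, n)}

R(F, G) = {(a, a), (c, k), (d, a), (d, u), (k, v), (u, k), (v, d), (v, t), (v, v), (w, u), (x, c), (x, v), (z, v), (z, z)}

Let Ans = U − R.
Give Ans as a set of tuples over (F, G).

{(a, p), (d, q), (d, y), (m, p), (u, y), (v, m), (y, n)}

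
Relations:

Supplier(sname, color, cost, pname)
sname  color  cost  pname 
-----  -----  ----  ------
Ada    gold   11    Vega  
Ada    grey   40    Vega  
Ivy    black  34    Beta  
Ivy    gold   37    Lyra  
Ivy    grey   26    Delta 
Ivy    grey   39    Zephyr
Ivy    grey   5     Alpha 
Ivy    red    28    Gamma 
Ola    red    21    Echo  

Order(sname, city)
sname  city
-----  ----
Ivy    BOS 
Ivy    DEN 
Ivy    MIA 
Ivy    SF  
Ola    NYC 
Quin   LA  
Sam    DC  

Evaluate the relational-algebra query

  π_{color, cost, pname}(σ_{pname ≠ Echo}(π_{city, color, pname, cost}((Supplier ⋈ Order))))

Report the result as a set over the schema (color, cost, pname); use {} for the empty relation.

Joining Supplier and Order on sname yields {(Ivy, black, 34, Beta, BOS), (Ivy, black, 34, Beta, DEN), (Ivy, black, 34, Beta, MIA), (Ivy, black, 34, Beta, SF), (Ivy, gold, 37, Lyra, BOS), (Ivy, gold, 37, Lyra, DEN), (Ivy, gold, 37, Lyra, MIA), (Ivy, gold, 37, Lyra, SF), (Ivy, grey, 26, Delta, BOS), (Ivy, grey, 26, Delta, DEN), (Ivy, grey, 26, Delta, MIA), (Ivy, grey, 26, Delta, SF), (Ivy, grey, 39, Zephyr, BOS), (Ivy, grey, 39, Zephyr, DEN), (Ivy, grey, 39, Zephyr, MIA), (Ivy, grey, 39, Zephyr, SF), (Ivy, grey, 5, Alpha, BOS), (Ivy, grey, 5, Alpha, DEN), (Ivy, grey, 5, Alpha, MIA), (Ivy, grey, 5, Alpha, SF), (Ivy, red, 28, Gamma, BOS), (Ivy, red, 28, Gamma, DEN), (Ivy, red, 28, Gamma, MIA), (Ivy, red, 28, Gamma, SF), (Ola, red, 21, Echo, NYC)}.
π[city, color, pname, cost]: project onto (city, color, pname, cost) → {(BOS, black, Beta, 34), (BOS, gold, Lyra, 37), (BOS, grey, Alpha, 5), (BOS, grey, Delta, 26), (BOS, grey, Zephyr, 39), (BOS, red, Gamma, 28), (DEN, black, Beta, 34), (DEN, gold, Lyra, 37), (DEN, grey, Alpha, 5), (DEN, grey, Delta, 26), (DEN, grey, Zephyr, 39), (DEN, red, Gamma, 28), (MIA, black, Beta, 34), (MIA, gold, Lyra, 37), (MIA, grey, Alpha, 5), (MIA, grey, Delta, 26), (MIA, grey, Zephyr, 39), (MIA, red, Gamma, 28), (NYC, red, Echo, 21), (SF, black, Beta, 34), (SF, gold, Lyra, 37), (SF, grey, Alpha, 5), (SF, grey, Delta, 26), (SF, grey, Zephyr, 39), (SF, red, Gamma, 28)}
σ[pname ≠ Echo]: keep tuples satisfying pname ≠ Echo → {(BOS, black, Beta, 34), (BOS, gold, Lyra, 37), (BOS, grey, Alpha, 5), (BOS, grey, Delta, 26), (BOS, grey, Zephyr, 39), (BOS, red, Gamma, 28), (DEN, black, Beta, 34), (DEN, gold, Lyra, 37), (DEN, grey, Alpha, 5), (DEN, grey, Delta, 26), (DEN, grey, Zephyr, 39), (DEN, red, Gamma, 28), (MIA, black, Beta, 34), (MIA, gold, Lyra, 37), (MIA, grey, Alpha, 5), (MIA, grey, Delta, 26), (MIA, grey, Zephyr, 39), (MIA, red, Gamma, 28), (SF, black, Beta, 34), (SF, gold, Lyra, 37), (SF, grey, Alpha, 5), (SF, grey, Delta, 26), (SF, grey, Zephyr, 39), (SF, red, Gamma, 28)}
π[color, cost, pname]: project onto (color, cost, pname) (18 duplicate(s) eliminated) → {(black, 34, Beta), (gold, 37, Lyra), (grey, 26, Delta), (grey, 39, Zephyr), (grey, 5, Alpha), (red, 28, Gamma)}

{(black, 34, Beta), (gold, 37, Lyra), (grey, 26, Delta), (grey, 39, Zephyr), (grey, 5, Alpha), (red, 28, Gamma)}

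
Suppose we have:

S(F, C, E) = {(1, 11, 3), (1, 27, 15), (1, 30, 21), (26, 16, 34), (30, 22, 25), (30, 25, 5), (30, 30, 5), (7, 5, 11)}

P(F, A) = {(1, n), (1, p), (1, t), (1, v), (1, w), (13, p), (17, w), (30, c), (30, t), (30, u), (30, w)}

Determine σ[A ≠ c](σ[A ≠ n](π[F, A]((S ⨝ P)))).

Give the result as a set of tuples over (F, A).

Natural join on F: {(1, 11, 3, n), (1, 11, 3, p), (1, 11, 3, t), (1, 11, 3, v), (1, 11, 3, w), (1, 27, 15, n), (1, 27, 15, p), (1, 27, 15, t), (1, 27, 15, v), (1, 27, 15, w), (1, 30, 21, n), (1, 30, 21, p), (1, 30, 21, t), (1, 30, 21, v), (1, 30, 21, w), (30, 22, 25, c), (30, 22, 25, t), (30, 22, 25, u), (30, 22, 25, w), (30, 25, 5, c), (30, 25, 5, t), (30, 25, 5, u), (30, 25, 5, w), (30, 30, 5, c), (30, 30, 5, t), (30, 30, 5, u), (30, 30, 5, w)}
π[F, A]: project onto (F, A) (18 duplicate(s) eliminated) → {(1, n), (1, p), (1, t), (1, v), (1, w), (30, c), (30, t), (30, u), (30, w)}
Apply σ_{A ≠ n}; surviving tuples: {(1, p), (1, t), (1, v), (1, w), (30, c), (30, t), (30, u), (30, w)}
Apply σ_{A ≠ c}; surviving tuples: {(1, p), (1, t), (1, v), (1, w), (30, t), (30, u), (30, w)}

{(1, p), (1, t), (1, v), (1, w), (30, t), (30, u), (30, w)}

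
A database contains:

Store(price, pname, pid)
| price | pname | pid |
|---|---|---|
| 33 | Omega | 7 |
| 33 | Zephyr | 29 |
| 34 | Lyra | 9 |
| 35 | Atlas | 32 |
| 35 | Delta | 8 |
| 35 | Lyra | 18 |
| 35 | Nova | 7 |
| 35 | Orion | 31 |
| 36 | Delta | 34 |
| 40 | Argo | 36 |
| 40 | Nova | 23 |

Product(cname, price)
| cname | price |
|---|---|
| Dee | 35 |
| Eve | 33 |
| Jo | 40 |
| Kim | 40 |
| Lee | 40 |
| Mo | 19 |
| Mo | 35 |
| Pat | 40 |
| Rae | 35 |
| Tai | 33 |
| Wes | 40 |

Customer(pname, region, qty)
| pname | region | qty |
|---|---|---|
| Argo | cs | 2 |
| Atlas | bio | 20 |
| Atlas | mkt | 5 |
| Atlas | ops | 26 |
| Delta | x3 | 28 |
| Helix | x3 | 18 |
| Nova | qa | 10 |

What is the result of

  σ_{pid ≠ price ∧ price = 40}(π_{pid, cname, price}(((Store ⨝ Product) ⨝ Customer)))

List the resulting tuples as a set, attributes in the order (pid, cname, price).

{(23, Jo, 40), (23, Kim, 40), (23, Lee, 40), (23, Pat, 40), (23, Wes, 40), (36, Jo, 40), (36, Kim, 40), (36, Lee, 40), (36, Pat, 40), (36, Wes, 40)}

Natural join on price: {(33, Omega, 7, Eve), (33, Omega, 7, Tai), (33, Zephyr, 29, Eve), (33, Zephyr, 29, Tai), (35, Atlas, 32, Dee), (35, Atlas, 32, Mo), (35, Atlas, 32, Rae), (35, Delta, 8, Dee), (35, Delta, 8, Mo), (35, Delta, 8, Rae), (35, Lyra, 18, Dee), (35, Lyra, 18, Mo), (35, Lyra, 18, Rae), (35, Nova, 7, Dee), (35, Nova, 7, Mo), (35, Nova, 7, Rae), (35, Orion, 31, Dee), (35, Orion, 31, Mo), (35, Orion, 31, Rae), (40, Argo, 36, Jo), (40, Argo, 36, Kim), (40, Argo, 36, Lee), (40, Argo, 36, Pat), (40, Argo, 36, Wes), (40, Nova, 23, Jo), (40, Nova, 23, Kim), (40, Nova, 23, Lee), (40, Nova, 23, Pat), (40, Nova, 23, Wes)}
Natural join on pname: {(35, Atlas, 32, Dee, bio, 20), (35, Atlas, 32, Dee, mkt, 5), (35, Atlas, 32, Dee, ops, 26), (35, Atlas, 32, Mo, bio, 20), (35, Atlas, 32, Mo, mkt, 5), (35, Atlas, 32, Mo, ops, 26), (35, Atlas, 32, Rae, bio, 20), (35, Atlas, 32, Rae, mkt, 5), (35, Atlas, 32, Rae, ops, 26), (35, Delta, 8, Dee, x3, 28), (35, Delta, 8, Mo, x3, 28), (35, Delta, 8, Rae, x3, 28), (35, Nova, 7, Dee, qa, 10), (35, Nova, 7, Mo, qa, 10), (35, Nova, 7, Rae, qa, 10), (40, Argo, 36, Jo, cs, 2), (40, Argo, 36, Kim, cs, 2), (40, Argo, 36, Lee, cs, 2), (40, Argo, 36, Pat, cs, 2), (40, Argo, 36, Wes, cs, 2), (40, Nova, 23, Jo, qa, 10), (40, Nova, 23, Kim, qa, 10), (40, Nova, 23, Lee, qa, 10), (40, Nova, 23, Pat, qa, 10), (40, Nova, 23, Wes, qa, 10)}
π_{pid, cname, price} gives {(23, Jo, 40), (23, Kim, 40), (23, Lee, 40), (23, Pat, 40), (23, Wes, 40), (32, Dee, 35), (32, Mo, 35), (32, Rae, 35), (36, Jo, 40), (36, Kim, 40), (36, Lee, 40), (36, Pat, 40), (36, Wes, 40), (7, Dee, 35), (7, Mo, 35), (7, Rae, 35), (8, Dee, 35), (8, Mo, 35), (8, Rae, 35)} (6 duplicate(s) eliminated).
σ[pid ≠ price ∧ price = 40]: keep tuples satisfying pid ≠ price ∧ price = 40 → {(23, Jo, 40), (23, Kim, 40), (23, Lee, 40), (23, Pat, 40), (23, Wes, 40), (36, Jo, 40), (36, Kim, 40), (36, Lee, 40), (36, Pat, 40), (36, Wes, 40)}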